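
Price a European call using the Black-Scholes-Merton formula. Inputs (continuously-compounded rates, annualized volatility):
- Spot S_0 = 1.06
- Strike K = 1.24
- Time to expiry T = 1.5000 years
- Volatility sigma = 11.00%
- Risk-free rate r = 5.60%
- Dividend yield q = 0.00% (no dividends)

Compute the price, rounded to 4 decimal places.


Answer: Price = 0.0274

Derivation:
d1 = (ln(S/K) + (r - q + 0.5*sigma^2) * T) / (sigma * sqrt(T)) = -0.47332657
d2 = d1 - sigma * sqrt(T) = -0.60804850
exp(-rT) = 0.91943126; exp(-qT) = 1.00000000
C = S_0 * exp(-qT) * N(d1) - K * exp(-rT) * N(d2)
N(d1) = 0.31799011; N(d2) = 0.27157765
C = 1.0600 * 1.00000000 * 0.31799011 - 1.2400 * 0.91943126 * 0.27157765 = 0.0274


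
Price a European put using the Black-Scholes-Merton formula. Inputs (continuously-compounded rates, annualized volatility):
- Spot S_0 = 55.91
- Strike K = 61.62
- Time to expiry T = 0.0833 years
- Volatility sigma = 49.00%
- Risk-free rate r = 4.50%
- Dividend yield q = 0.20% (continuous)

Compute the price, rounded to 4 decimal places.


d1 = (ln(S/K) + (r - q + 0.5*sigma^2) * T) / (sigma * sqrt(T)) = -0.59156895
d2 = d1 - sigma * sqrt(T) = -0.73299147
exp(-rT) = 0.99625852; exp(-qT) = 0.99983341
P = K * exp(-rT) * N(-d2) - S_0 * exp(-qT) * N(-d1)
N(-d1) = 0.72293036; N(-d2) = 0.76821818
P = 61.6200 * 0.99625852 * 0.76821818 - 55.9100 * 0.99983341 * 0.72293036 = 6.7482

Answer: Price = 6.7482


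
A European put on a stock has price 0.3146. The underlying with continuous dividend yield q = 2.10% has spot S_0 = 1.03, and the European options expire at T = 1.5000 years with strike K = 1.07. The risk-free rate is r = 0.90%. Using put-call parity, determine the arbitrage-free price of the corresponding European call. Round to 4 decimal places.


Answer: Call price = 0.2570

Derivation:
Put-call parity: C - P = S_0 * exp(-qT) - K * exp(-rT).
S_0 * exp(-qT) = 1.0300 * 0.96899096 = 0.99806069
K * exp(-rT) = 1.0700 * 0.98659072 = 1.05565207
C = P + S*exp(-qT) - K*exp(-rT)
C = 0.3146 + 0.99806069 - 1.05565207 = 0.2570


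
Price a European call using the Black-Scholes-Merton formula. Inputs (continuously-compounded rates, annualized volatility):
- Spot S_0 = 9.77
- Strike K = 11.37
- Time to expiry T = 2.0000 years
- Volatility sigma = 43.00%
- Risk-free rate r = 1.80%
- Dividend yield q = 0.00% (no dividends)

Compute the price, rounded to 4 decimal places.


d1 = (ln(S/K) + (r - q + 0.5*sigma^2) * T) / (sigma * sqrt(T)) = 0.11385761
d2 = d1 - sigma * sqrt(T) = -0.49425422
exp(-rT) = 0.96464029; exp(-qT) = 1.00000000
C = S_0 * exp(-qT) * N(d1) - K * exp(-rT) * N(d2)
N(d1) = 0.54532466; N(d2) = 0.31056332
C = 9.7700 * 1.00000000 * 0.54532466 - 11.3700 * 0.96464029 * 0.31056332 = 1.9216

Answer: Price = 1.9216


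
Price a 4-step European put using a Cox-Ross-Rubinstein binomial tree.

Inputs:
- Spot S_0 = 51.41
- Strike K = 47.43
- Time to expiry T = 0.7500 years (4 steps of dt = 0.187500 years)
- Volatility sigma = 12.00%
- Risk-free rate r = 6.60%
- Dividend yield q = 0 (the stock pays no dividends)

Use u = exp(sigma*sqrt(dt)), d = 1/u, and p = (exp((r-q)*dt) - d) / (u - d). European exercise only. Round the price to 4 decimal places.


dt = T/N = 0.187500
u = exp(sigma*sqrt(dt)) = 1.053335; d = 1/u = 0.949365
p = (exp((r-q)*dt) - d) / (u - d) = 0.606777
Discount per step: exp(-r*dt) = 0.987701
Stock lattice S(k, i) with i counting down-moves:
  k=0: S(0,0) = 51.4100
  k=1: S(1,0) = 54.1520; S(1,1) = 48.8069
  k=2: S(2,0) = 57.0402; S(2,1) = 51.4100; S(2,2) = 46.3356
  k=3: S(3,0) = 60.0824; S(3,1) = 54.1520; S(3,2) = 48.8069; S(3,3) = 43.9894
  k=4: S(4,0) = 63.2869; S(4,1) = 57.0402; S(4,2) = 51.4100; S(4,3) = 46.3356; S(4,4) = 41.7620
Terminal payoffs V(N, i) = max(K - S_T, 0):
  V(4,0) = 0.000000; V(4,1) = 0.000000; V(4,2) = 0.000000; V(4,3) = 1.094442; V(4,4) = 5.668009
Backward induction: V(k, i) = exp(-r*dt) * [p * V(k+1, i) + (1-p) * V(k+1, i+1)].
  V(3,0) = exp(-r*dt) * [p*0.000000 + (1-p)*0.000000] = 0.000000
  V(3,1) = exp(-r*dt) * [p*0.000000 + (1-p)*0.000000] = 0.000000
  V(3,2) = exp(-r*dt) * [p*0.000000 + (1-p)*1.094442] = 0.425067
  V(3,3) = exp(-r*dt) * [p*1.094442 + (1-p)*5.668009] = 2.857295
  V(2,0) = exp(-r*dt) * [p*0.000000 + (1-p)*0.000000] = 0.000000
  V(2,1) = exp(-r*dt) * [p*0.000000 + (1-p)*0.425067] = 0.165090
  V(2,2) = exp(-r*dt) * [p*0.425067 + (1-p)*2.857295] = 1.364485
  V(1,0) = exp(-r*dt) * [p*0.000000 + (1-p)*0.165090] = 0.064119
  V(1,1) = exp(-r*dt) * [p*0.165090 + (1-p)*1.364485] = 0.628889
  V(0,0) = exp(-r*dt) * [p*0.064119 + (1-p)*0.628889] = 0.282680

Answer: Price = V(0,0) = 0.2827


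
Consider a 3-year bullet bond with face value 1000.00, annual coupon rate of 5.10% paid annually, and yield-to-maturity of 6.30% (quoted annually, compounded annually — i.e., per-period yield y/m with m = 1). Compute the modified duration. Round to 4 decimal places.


Answer: Modified duration = 2.6851

Derivation:
Coupon per period c = face * coupon_rate / m = 51.000000
Periods per year m = 1; per-period yield y/m = 0.063000
Number of cashflows N = 3
Cashflows (t years, CF_t, discount factor 1/(1+y/m)^(m*t), PV):
  t = 1.0000: CF_t = 51.000000, DF = 0.940734, PV = 47.977422
  t = 2.0000: CF_t = 51.000000, DF = 0.884980, PV = 45.133982
  t = 3.0000: CF_t = 1051.000000, DF = 0.832531, PV = 874.989663
Price P = sum_t PV_t = 968.101067
First compute Macaulay numerator sum_t t * PV_t:
  t * PV_t at t = 1.0000: 47.977422
  t * PV_t at t = 2.0000: 90.267963
  t * PV_t at t = 3.0000: 2624.968990
Macaulay duration D = 2763.214375 / 968.101067 = 2.854262
Modified duration = D / (1 + y/m) = 2.854262 / (1 + 0.063000) = 2.685101


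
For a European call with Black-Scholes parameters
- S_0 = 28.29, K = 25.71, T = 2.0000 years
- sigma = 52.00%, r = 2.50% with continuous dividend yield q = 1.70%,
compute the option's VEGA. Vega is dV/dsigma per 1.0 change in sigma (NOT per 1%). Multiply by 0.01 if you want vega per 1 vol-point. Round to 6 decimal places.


Answer: Vega = 13.480018

Derivation:
d1 = 0.5194900900; d2 = -0.2159009624
phi(d1) = 0.3485848836; exp(-qT) = 0.9665715046; exp(-rT) = 0.9512294245
Vega = S * exp(-qT) * phi(d1) * sqrt(T) = 28.2900 * 0.9665715046 * 0.3485848836 * 1.4142135624 = 13.480018


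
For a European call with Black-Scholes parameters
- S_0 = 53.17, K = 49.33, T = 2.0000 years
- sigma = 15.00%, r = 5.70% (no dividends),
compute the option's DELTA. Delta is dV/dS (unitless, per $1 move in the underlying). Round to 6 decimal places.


Answer: Delta = 0.840579

Derivation:
d1 = 0.9968410142; d2 = 0.7847089798
phi(d1) = 0.2427351041; exp(-qT) = 1.0000000000; exp(-rT) = 0.8922579559
N(d1) = 0.8405791567
Delta = exp(-qT) * N(d1) = 1.0000000000 * 0.8405791567 = 0.840579


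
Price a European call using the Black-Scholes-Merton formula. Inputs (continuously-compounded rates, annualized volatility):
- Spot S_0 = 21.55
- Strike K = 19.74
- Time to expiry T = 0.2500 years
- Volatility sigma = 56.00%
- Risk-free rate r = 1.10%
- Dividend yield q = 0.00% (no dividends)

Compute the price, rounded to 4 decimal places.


Answer: Price = 3.3456

Derivation:
d1 = (ln(S/K) + (r - q + 0.5*sigma^2) * T) / (sigma * sqrt(T)) = 0.46313851
d2 = d1 - sigma * sqrt(T) = 0.18313851
exp(-rT) = 0.99725378; exp(-qT) = 1.00000000
C = S_0 * exp(-qT) * N(d1) - K * exp(-rT) * N(d2)
N(d1) = 0.67836746; N(d2) = 0.57265533
C = 21.5500 * 1.00000000 * 0.67836746 - 19.7400 * 0.99725378 * 0.57265533 = 3.3456


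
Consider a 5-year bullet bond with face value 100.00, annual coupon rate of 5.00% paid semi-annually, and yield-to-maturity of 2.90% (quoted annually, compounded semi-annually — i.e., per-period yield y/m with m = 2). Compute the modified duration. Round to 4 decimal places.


Answer: Modified duration = 4.4489

Derivation:
Coupon per period c = face * coupon_rate / m = 2.500000
Periods per year m = 2; per-period yield y/m = 0.014500
Number of cashflows N = 10
Cashflows (t years, CF_t, discount factor 1/(1+y/m)^(m*t), PV):
  t = 0.5000: CF_t = 2.500000, DF = 0.985707, PV = 2.464268
  t = 1.0000: CF_t = 2.500000, DF = 0.971619, PV = 2.429047
  t = 1.5000: CF_t = 2.500000, DF = 0.957732, PV = 2.394329
  t = 2.0000: CF_t = 2.500000, DF = 0.944043, PV = 2.360108
  t = 2.5000: CF_t = 2.500000, DF = 0.930550, PV = 2.326375
  t = 3.0000: CF_t = 2.500000, DF = 0.917250, PV = 2.293125
  t = 3.5000: CF_t = 2.500000, DF = 0.904140, PV = 2.260350
  t = 4.0000: CF_t = 2.500000, DF = 0.891217, PV = 2.228043
  t = 4.5000: CF_t = 2.500000, DF = 0.878479, PV = 2.196198
  t = 5.0000: CF_t = 102.500000, DF = 0.865923, PV = 88.757151
Price P = sum_t PV_t = 109.708994
First compute Macaulay numerator sum_t t * PV_t:
  t * PV_t at t = 0.5000: 1.232134
  t * PV_t at t = 1.0000: 2.429047
  t * PV_t at t = 1.5000: 3.591494
  t * PV_t at t = 2.0000: 4.720215
  t * PV_t at t = 2.5000: 5.815938
  t * PV_t at t = 3.0000: 6.879375
  t * PV_t at t = 3.5000: 7.911224
  t * PV_t at t = 4.0000: 8.912173
  t * PV_t at t = 4.5000: 9.882892
  t * PV_t at t = 5.0000: 443.785753
Macaulay duration D = 495.160245 / 109.708994 = 4.513397
Modified duration = D / (1 + y/m) = 4.513397 / (1 + 0.014500) = 4.448888


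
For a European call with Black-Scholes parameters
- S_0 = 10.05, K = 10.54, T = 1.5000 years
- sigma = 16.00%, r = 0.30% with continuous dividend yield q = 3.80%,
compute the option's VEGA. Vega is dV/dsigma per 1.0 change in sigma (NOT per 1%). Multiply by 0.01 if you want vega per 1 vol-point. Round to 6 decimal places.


d1 = -0.4128661329; d2 = -0.6088253123
phi(d1) = 0.3663494004; exp(-qT) = 0.9445940694; exp(-rT) = 0.9955101098
Vega = S * exp(-qT) * phi(d1) * sqrt(T) = 10.0500 * 0.9445940694 * 0.3663494004 * 1.2247448714 = 4.259439

Answer: Vega = 4.259439


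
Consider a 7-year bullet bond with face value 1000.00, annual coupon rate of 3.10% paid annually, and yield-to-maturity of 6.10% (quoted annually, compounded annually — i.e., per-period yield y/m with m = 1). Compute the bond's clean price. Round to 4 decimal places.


Answer: Price = 833.1222

Derivation:
Coupon per period c = face * coupon_rate / m = 31.000000
Periods per year m = 1; per-period yield y/m = 0.061000
Number of cashflows N = 7
Cashflows (t years, CF_t, discount factor 1/(1+y/m)^(m*t), PV):
  t = 1.0000: CF_t = 31.000000, DF = 0.942507, PV = 29.217719
  t = 2.0000: CF_t = 31.000000, DF = 0.888320, PV = 27.537907
  t = 3.0000: CF_t = 31.000000, DF = 0.837247, PV = 25.954672
  t = 4.0000: CF_t = 31.000000, DF = 0.789112, PV = 24.462462
  t = 5.0000: CF_t = 31.000000, DF = 0.743743, PV = 23.056043
  t = 6.0000: CF_t = 31.000000, DF = 0.700983, PV = 21.730484
  t = 7.0000: CF_t = 1031.000000, DF = 0.660682, PV = 681.162888
Price P = sum_t PV_t = 833.122174


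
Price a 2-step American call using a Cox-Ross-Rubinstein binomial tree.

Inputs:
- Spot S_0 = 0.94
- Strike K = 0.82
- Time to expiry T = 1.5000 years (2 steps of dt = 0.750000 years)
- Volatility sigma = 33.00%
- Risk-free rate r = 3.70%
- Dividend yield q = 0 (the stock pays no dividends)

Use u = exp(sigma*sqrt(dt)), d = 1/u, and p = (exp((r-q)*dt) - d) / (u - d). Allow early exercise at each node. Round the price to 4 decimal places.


Answer: Price = V(0,0) = 0.2389

Derivation:
dt = T/N = 0.750000
u = exp(sigma*sqrt(dt)) = 1.330811; d = 1/u = 0.751422
p = (exp((r-q)*dt) - d) / (u - d) = 0.477601
Discount per step: exp(-r*dt) = 0.972631
Stock lattice S(k, i) with i counting down-moves:
  k=0: S(0,0) = 0.9400
  k=1: S(1,0) = 1.2510; S(1,1) = 0.7063
  k=2: S(2,0) = 1.6648; S(2,1) = 0.9400; S(2,2) = 0.5308
Terminal payoffs V(N, i) = max(S_T - K, 0):
  V(2,0) = 0.844794; V(2,1) = 0.120000; V(2,2) = 0.000000
Backward induction: V(k, i) = exp(-r*dt) * [p * V(k+1, i) + (1-p) * V(k+1, i+1)]; then take max(V_cont, immediate exercise) for American.
  V(1,0) = exp(-r*dt) * [p*0.844794 + (1-p)*0.120000] = 0.453404; exercise = 0.430962; V(1,0) = max -> 0.453404
  V(1,1) = exp(-r*dt) * [p*0.120000 + (1-p)*0.000000] = 0.055744; exercise = 0.000000; V(1,1) = max -> 0.055744
  V(0,0) = exp(-r*dt) * [p*0.453404 + (1-p)*0.055744] = 0.238943; exercise = 0.120000; V(0,0) = max -> 0.238943


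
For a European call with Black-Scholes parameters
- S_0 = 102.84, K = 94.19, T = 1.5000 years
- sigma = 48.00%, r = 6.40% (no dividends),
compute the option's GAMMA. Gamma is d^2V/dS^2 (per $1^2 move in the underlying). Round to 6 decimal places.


Answer: Gamma = 0.005490

Derivation:
d1 = 0.6066915988; d2 = 0.0188140605
phi(d1) = 0.3318819714; exp(-qT) = 1.0000000000; exp(-rT) = 0.9084640161
Gamma = exp(-qT) * phi(d1) / (S * sigma * sqrt(T)) = 1.0000000000 * 0.3318819714 / (102.8400 * 0.4800 * 1.2247448714) = 0.005490


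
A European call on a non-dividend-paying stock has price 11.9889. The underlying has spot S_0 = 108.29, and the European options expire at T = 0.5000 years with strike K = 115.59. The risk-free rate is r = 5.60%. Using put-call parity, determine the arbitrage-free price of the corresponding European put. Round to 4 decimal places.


Put-call parity: C - P = S_0 * exp(-qT) - K * exp(-rT).
S_0 * exp(-qT) = 108.2900 * 1.00000000 = 108.29000000
K * exp(-rT) = 115.5900 * 0.97238837 = 112.39837132
P = C - S*exp(-qT) + K*exp(-rT)
P = 11.9889 - 108.29000000 + 112.39837132 = 16.0973

Answer: Put price = 16.0973


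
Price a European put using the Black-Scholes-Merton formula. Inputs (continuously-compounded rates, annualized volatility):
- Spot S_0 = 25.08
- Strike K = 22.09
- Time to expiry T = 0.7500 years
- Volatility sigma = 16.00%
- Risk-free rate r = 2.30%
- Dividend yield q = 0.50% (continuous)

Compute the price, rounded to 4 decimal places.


Answer: Price = 0.2616

Derivation:
d1 = (ln(S/K) + (r - q + 0.5*sigma^2) * T) / (sigma * sqrt(T)) = 1.08286155
d2 = d1 - sigma * sqrt(T) = 0.94429749
exp(-rT) = 0.98289793; exp(-qT) = 0.99625702
P = K * exp(-rT) * N(-d2) - S_0 * exp(-qT) * N(-d1)
N(-d1) = 0.13943494; N(-d2) = 0.17250882
P = 22.0900 * 0.98289793 * 0.17250882 - 25.0800 * 0.99625702 * 0.13943494 = 0.2616


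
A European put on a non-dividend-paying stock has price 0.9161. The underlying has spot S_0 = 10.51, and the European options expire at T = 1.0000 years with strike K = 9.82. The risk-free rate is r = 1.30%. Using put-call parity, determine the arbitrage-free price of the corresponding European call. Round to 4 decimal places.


Put-call parity: C - P = S_0 * exp(-qT) - K * exp(-rT).
S_0 * exp(-qT) = 10.5100 * 1.00000000 = 10.51000000
K * exp(-rT) = 9.8200 * 0.98708414 = 9.69316621
C = P + S*exp(-qT) - K*exp(-rT)
C = 0.9161 + 10.51000000 - 9.69316621 = 1.7329

Answer: Call price = 1.7329


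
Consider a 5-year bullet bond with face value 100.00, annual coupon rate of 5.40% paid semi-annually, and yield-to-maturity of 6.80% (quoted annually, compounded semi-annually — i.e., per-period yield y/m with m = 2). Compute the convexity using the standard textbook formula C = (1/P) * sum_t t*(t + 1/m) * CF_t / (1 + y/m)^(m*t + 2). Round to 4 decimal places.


Coupon per period c = face * coupon_rate / m = 2.700000
Periods per year m = 2; per-period yield y/m = 0.034000
Number of cashflows N = 10
Cashflows (t years, CF_t, discount factor 1/(1+y/m)^(m*t), PV):
  t = 0.5000: CF_t = 2.700000, DF = 0.967118, PV = 2.611219
  t = 1.0000: CF_t = 2.700000, DF = 0.935317, PV = 2.525356
  t = 1.5000: CF_t = 2.700000, DF = 0.904562, PV = 2.442318
  t = 2.0000: CF_t = 2.700000, DF = 0.874818, PV = 2.362009
  t = 2.5000: CF_t = 2.700000, DF = 0.846052, PV = 2.284342
  t = 3.0000: CF_t = 2.700000, DF = 0.818233, PV = 2.209228
  t = 3.5000: CF_t = 2.700000, DF = 0.791327, PV = 2.136584
  t = 4.0000: CF_t = 2.700000, DF = 0.765307, PV = 2.066329
  t = 4.5000: CF_t = 2.700000, DF = 0.740142, PV = 1.998384
  t = 5.0000: CF_t = 102.700000, DF = 0.715805, PV = 73.513154
Price P = sum_t PV_t = 94.148923
Convexity numerator sum_t t*(t + 1/m) * CF_t / (1+y/m)^(m*t + 2):
  t = 0.5000: term = 1.221159
  t = 1.0000: term = 3.543014
  t = 1.5000: term = 6.853025
  t = 2.0000: term = 11.046140
  t = 2.5000: term = 16.024381
  t = 3.0000: term = 21.696454
  t = 3.5000: term = 27.977374
  t = 4.0000: term = 34.788114
  t = 4.5000: term = 42.055263
  t = 5.0000: term = 1890.848234
Convexity = (1/P) * sum = 2056.053158 / 94.148923 = 21.838308

Answer: Convexity = 21.8383


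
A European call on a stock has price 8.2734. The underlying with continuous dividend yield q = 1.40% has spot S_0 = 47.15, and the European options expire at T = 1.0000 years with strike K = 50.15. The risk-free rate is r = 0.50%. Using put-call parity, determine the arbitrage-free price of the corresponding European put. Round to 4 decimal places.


Answer: Put price = 11.6788

Derivation:
Put-call parity: C - P = S_0 * exp(-qT) - K * exp(-rT).
S_0 * exp(-qT) = 47.1500 * 0.98609754 = 46.49449921
K * exp(-rT) = 50.1500 * 0.99501248 = 49.89987583
P = C - S*exp(-qT) + K*exp(-rT)
P = 8.2734 - 46.49449921 + 49.89987583 = 11.6788


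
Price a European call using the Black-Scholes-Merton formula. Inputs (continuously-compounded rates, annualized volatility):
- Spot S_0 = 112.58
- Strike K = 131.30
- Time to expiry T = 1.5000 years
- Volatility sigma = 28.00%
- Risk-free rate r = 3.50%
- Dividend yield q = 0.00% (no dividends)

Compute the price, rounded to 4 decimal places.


Answer: Price = 10.8337

Derivation:
d1 = (ln(S/K) + (r - q + 0.5*sigma^2) * T) / (sigma * sqrt(T)) = -0.12399288
d2 = d1 - sigma * sqrt(T) = -0.46692145
exp(-rT) = 0.94885432; exp(-qT) = 1.00000000
C = S_0 * exp(-qT) * N(d1) - K * exp(-rT) * N(d2)
N(d1) = 0.45066046; N(d2) = 0.32027804
C = 112.5800 * 1.00000000 * 0.45066046 - 131.3000 * 0.94885432 * 0.32027804 = 10.8337


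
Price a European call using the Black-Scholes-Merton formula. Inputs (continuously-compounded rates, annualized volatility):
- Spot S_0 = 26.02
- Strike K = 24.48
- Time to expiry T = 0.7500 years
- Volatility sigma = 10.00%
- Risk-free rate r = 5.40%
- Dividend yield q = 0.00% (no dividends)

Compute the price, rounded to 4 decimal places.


d1 = (ln(S/K) + (r - q + 0.5*sigma^2) * T) / (sigma * sqrt(T)) = 1.21542642
d2 = d1 - sigma * sqrt(T) = 1.12882388
exp(-rT) = 0.96030916; exp(-qT) = 1.00000000
C = S_0 * exp(-qT) * N(d1) - K * exp(-rT) * N(d2)
N(d1) = 0.88789825; N(d2) = 0.87051393
C = 26.0200 * 1.00000000 * 0.88789825 - 24.4800 * 0.96030916 * 0.87051393 = 2.6388

Answer: Price = 2.6388


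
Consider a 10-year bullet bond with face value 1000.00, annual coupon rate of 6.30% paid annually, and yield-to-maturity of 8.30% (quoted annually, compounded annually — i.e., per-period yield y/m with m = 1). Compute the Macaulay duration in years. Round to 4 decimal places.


Coupon per period c = face * coupon_rate / m = 63.000000
Periods per year m = 1; per-period yield y/m = 0.083000
Number of cashflows N = 10
Cashflows (t years, CF_t, discount factor 1/(1+y/m)^(m*t), PV):
  t = 1.0000: CF_t = 63.000000, DF = 0.923361, PV = 58.171745
  t = 2.0000: CF_t = 63.000000, DF = 0.852596, PV = 53.713523
  t = 3.0000: CF_t = 63.000000, DF = 0.787254, PV = 49.596974
  t = 4.0000: CF_t = 63.000000, DF = 0.726919, PV = 45.795913
  t = 5.0000: CF_t = 63.000000, DF = 0.671209, PV = 42.286162
  t = 6.0000: CF_t = 63.000000, DF = 0.619768, PV = 39.045394
  t = 7.0000: CF_t = 63.000000, DF = 0.572270, PV = 36.052995
  t = 8.0000: CF_t = 63.000000, DF = 0.528412, PV = 33.289931
  t = 9.0000: CF_t = 63.000000, DF = 0.487915, PV = 30.738625
  t = 10.0000: CF_t = 1063.000000, DF = 0.450521, PV = 478.904258
Price P = sum_t PV_t = 867.595520
Macaulay numerator sum_t t * PV_t:
  t * PV_t at t = 1.0000: 58.171745
  t * PV_t at t = 2.0000: 107.427046
  t * PV_t at t = 3.0000: 148.790922
  t * PV_t at t = 4.0000: 183.183653
  t * PV_t at t = 5.0000: 211.430809
  t * PV_t at t = 6.0000: 234.272364
  t * PV_t at t = 7.0000: 252.370968
  t * PV_t at t = 8.0000: 266.319449
  t * PV_t at t = 9.0000: 276.647627
  t * PV_t at t = 10.0000: 4789.042578
Macaulay duration D = (sum_t t * PV_t) / P = 6527.657160 / 867.595520 = 7.523848

Answer: Macaulay duration = 7.5238 years


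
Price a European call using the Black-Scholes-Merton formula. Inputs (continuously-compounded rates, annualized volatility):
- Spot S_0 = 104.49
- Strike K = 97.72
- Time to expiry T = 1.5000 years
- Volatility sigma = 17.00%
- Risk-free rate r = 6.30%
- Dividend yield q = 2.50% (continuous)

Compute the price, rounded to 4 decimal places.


d1 = (ln(S/K) + (r - q + 0.5*sigma^2) * T) / (sigma * sqrt(T)) = 0.69959409
d2 = d1 - sigma * sqrt(T) = 0.49138746
exp(-rT) = 0.90982773; exp(-qT) = 0.96319442
C = S_0 * exp(-qT) * N(d1) - K * exp(-rT) * N(d2)
N(d1) = 0.75790958; N(d2) = 0.68842378
C = 104.4900 * 0.96319442 * 0.75790958 - 97.7200 * 0.90982773 * 0.68842378 = 15.0726

Answer: Price = 15.0726


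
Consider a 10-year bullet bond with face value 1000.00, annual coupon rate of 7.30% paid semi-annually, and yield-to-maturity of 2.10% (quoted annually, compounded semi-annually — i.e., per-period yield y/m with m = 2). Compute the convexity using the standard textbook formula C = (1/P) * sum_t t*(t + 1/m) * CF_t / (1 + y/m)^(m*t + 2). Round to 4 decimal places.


Coupon per period c = face * coupon_rate / m = 36.500000
Periods per year m = 2; per-period yield y/m = 0.010500
Number of cashflows N = 20
Cashflows (t years, CF_t, discount factor 1/(1+y/m)^(m*t), PV):
  t = 0.5000: CF_t = 36.500000, DF = 0.989609, PV = 36.120732
  t = 1.0000: CF_t = 36.500000, DF = 0.979326, PV = 35.745406
  t = 1.5000: CF_t = 36.500000, DF = 0.969150, PV = 35.373979
  t = 2.0000: CF_t = 36.500000, DF = 0.959080, PV = 35.006411
  t = 2.5000: CF_t = 36.500000, DF = 0.949114, PV = 34.642663
  t = 3.0000: CF_t = 36.500000, DF = 0.939252, PV = 34.282695
  t = 3.5000: CF_t = 36.500000, DF = 0.929492, PV = 33.926467
  t = 4.0000: CF_t = 36.500000, DF = 0.919834, PV = 33.573941
  t = 4.5000: CF_t = 36.500000, DF = 0.910276, PV = 33.225078
  t = 5.0000: CF_t = 36.500000, DF = 0.900818, PV = 32.879839
  t = 5.5000: CF_t = 36.500000, DF = 0.891457, PV = 32.538188
  t = 6.0000: CF_t = 36.500000, DF = 0.882194, PV = 32.200087
  t = 6.5000: CF_t = 36.500000, DF = 0.873027, PV = 31.865500
  t = 7.0000: CF_t = 36.500000, DF = 0.863956, PV = 31.534389
  t = 7.5000: CF_t = 36.500000, DF = 0.854979, PV = 31.206718
  t = 8.0000: CF_t = 36.500000, DF = 0.846095, PV = 30.882452
  t = 8.5000: CF_t = 36.500000, DF = 0.837303, PV = 30.561556
  t = 9.0000: CF_t = 36.500000, DF = 0.828603, PV = 30.243994
  t = 9.5000: CF_t = 36.500000, DF = 0.819993, PV = 29.929732
  t = 10.0000: CF_t = 1036.500000, DF = 0.811472, PV = 841.090929
Price P = sum_t PV_t = 1466.830757
Convexity numerator sum_t t*(t + 1/m) * CF_t / (1+y/m)^(m*t + 2):
  t = 0.5000: term = 17.686989
  t = 1.0000: term = 52.509617
  t = 1.5000: term = 103.927990
  t = 2.0000: term = 171.413476
  t = 2.5000: term = 254.448505
  t = 3.0000: term = 352.526379
  t = 3.5000: term = 465.151086
  t = 4.0000: term = 591.837107
  t = 4.5000: term = 732.109237
  t = 5.0000: term = 885.502403
  t = 5.5000: term = 1051.561488
  t = 6.0000: term = 1229.841154
  t = 6.5000: term = 1419.905670
  t = 7.0000: term = 1621.328744
  t = 7.5000: term = 1833.693356
  t = 8.0000: term = 2056.591592
  t = 8.5000: term = 2289.624483
  t = 9.0000: term = 2532.401850
  t = 9.5000: term = 2784.542141
  t = 10.0000: term = 86488.748480
Convexity = (1/P) * sum = 106935.351747 / 1466.830757 = 72.902311

Answer: Convexity = 72.9023


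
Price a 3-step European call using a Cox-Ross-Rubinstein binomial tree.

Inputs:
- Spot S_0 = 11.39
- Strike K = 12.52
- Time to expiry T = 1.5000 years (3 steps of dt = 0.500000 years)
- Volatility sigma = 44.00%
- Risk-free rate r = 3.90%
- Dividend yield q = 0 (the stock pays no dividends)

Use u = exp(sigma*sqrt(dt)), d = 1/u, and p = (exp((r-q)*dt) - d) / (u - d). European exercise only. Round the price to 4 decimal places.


dt = T/N = 0.500000
u = exp(sigma*sqrt(dt)) = 1.364963; d = 1/u = 0.732621
p = (exp((r-q)*dt) - d) / (u - d) = 0.453980
Discount per step: exp(-r*dt) = 0.980689
Stock lattice S(k, i) with i counting down-moves:
  k=0: S(0,0) = 11.3900
  k=1: S(1,0) = 15.5469; S(1,1) = 8.3446
  k=2: S(2,0) = 21.2210; S(2,1) = 11.3900; S(2,2) = 6.1134
  k=3: S(3,0) = 28.9658; S(3,1) = 15.5469; S(3,2) = 8.3446; S(3,3) = 4.4788
Terminal payoffs V(N, i) = max(S_T - K, 0):
  V(3,0) = 16.445826; V(3,1) = 3.026923; V(3,2) = 0.000000; V(3,3) = 0.000000
Backward induction: V(k, i) = exp(-r*dt) * [p * V(k+1, i) + (1-p) * V(k+1, i+1)].
  V(2,0) = exp(-r*dt) * [p*16.445826 + (1-p)*3.026923] = 8.942743
  V(2,1) = exp(-r*dt) * [p*3.026923 + (1-p)*0.000000] = 1.347626
  V(2,2) = exp(-r*dt) * [p*0.000000 + (1-p)*0.000000] = 0.000000
  V(1,0) = exp(-r*dt) * [p*8.942743 + (1-p)*1.347626] = 4.703048
  V(1,1) = exp(-r*dt) * [p*1.347626 + (1-p)*0.000000] = 0.599981
  V(0,0) = exp(-r*dt) * [p*4.703048 + (1-p)*0.599981] = 2.415135

Answer: Price = V(0,0) = 2.4151


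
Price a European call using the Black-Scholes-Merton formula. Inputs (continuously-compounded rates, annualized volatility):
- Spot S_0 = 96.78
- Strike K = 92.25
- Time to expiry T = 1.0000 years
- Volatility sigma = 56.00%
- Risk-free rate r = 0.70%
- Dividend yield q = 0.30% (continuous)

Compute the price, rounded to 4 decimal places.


d1 = (ln(S/K) + (r - q + 0.5*sigma^2) * T) / (sigma * sqrt(T)) = 0.37274657
d2 = d1 - sigma * sqrt(T) = -0.18725343
exp(-rT) = 0.99302444; exp(-qT) = 0.99700450
C = S_0 * exp(-qT) * N(d1) - K * exp(-rT) * N(d2)
N(d1) = 0.64533146; N(d2) = 0.42573097
C = 96.7800 * 0.99700450 * 0.64533146 - 92.2500 * 0.99302444 * 0.42573097 = 23.2684

Answer: Price = 23.2684


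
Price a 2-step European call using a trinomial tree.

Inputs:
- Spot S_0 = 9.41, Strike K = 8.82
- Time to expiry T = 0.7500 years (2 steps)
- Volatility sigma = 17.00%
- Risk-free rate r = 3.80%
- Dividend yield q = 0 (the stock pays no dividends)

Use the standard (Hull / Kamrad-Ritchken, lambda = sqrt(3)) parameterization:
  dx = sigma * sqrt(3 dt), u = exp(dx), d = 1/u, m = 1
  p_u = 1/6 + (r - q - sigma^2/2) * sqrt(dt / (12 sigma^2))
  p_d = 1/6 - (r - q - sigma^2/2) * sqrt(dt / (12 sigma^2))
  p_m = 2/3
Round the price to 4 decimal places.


dt = T/N = 0.375000; dx = sigma*sqrt(3*dt) = 0.180312
u = exp(dx) = 1.197591; d = 1/u = 0.835009
p_u = 0.191155, p_m = 0.666667, p_d = 0.142178
Discount per step: exp(-r*dt) = 0.985851
Stock lattice S(k, j) with j the centered position index:
  k=0: S(0,+0) = 9.4100
  k=1: S(1,-1) = 7.8574; S(1,+0) = 9.4100; S(1,+1) = 11.2693
  k=2: S(2,-2) = 6.5610; S(2,-1) = 7.8574; S(2,+0) = 9.4100; S(2,+1) = 11.2693; S(2,+2) = 13.4961
Terminal payoffs V(N, j) = max(S_T - K, 0):
  V(2,-2) = 0.000000; V(2,-1) = 0.000000; V(2,+0) = 0.590000; V(2,+1) = 2.449333; V(2,+2) = 4.676055
Backward induction: V(k, j) = exp(-r*dt) * [p_u * V(k+1, j+1) + p_m * V(k+1, j) + p_d * V(k+1, j-1)]
  V(1,-1) = exp(-r*dt) * [p_u*0.590000 + p_m*0.000000 + p_d*0.000000] = 0.111186
  V(1,+0) = exp(-r*dt) * [p_u*2.449333 + p_m*0.590000 + p_d*0.000000] = 0.849347
  V(1,+1) = exp(-r*dt) * [p_u*4.676055 + p_m*2.449333 + p_d*0.590000] = 2.573690
  V(0,+0) = exp(-r*dt) * [p_u*2.573690 + p_m*0.849347 + p_d*0.111186] = 1.058818

Answer: Price = V(0,0) = 1.0588


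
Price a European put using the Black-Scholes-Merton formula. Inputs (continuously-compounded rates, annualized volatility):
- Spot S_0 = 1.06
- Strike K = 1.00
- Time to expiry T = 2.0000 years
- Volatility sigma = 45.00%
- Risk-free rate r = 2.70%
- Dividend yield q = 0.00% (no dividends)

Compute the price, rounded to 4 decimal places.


Answer: Price = 0.1981

Derivation:
d1 = (ln(S/K) + (r - q + 0.5*sigma^2) * T) / (sigma * sqrt(T)) = 0.49461162
d2 = d1 - sigma * sqrt(T) = -0.14178448
exp(-rT) = 0.94743211; exp(-qT) = 1.00000000
P = K * exp(-rT) * N(-d2) - S_0 * exp(-qT) * N(-d1)
N(-d1) = 0.31043715; N(-d2) = 0.55637488
P = 1.0000 * 0.94743211 * 0.55637488 - 1.0600 * 1.00000000 * 0.31043715 = 0.1981


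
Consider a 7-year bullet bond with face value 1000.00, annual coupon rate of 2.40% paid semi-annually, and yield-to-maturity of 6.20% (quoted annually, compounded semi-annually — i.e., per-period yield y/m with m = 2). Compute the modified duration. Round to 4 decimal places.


Answer: Modified duration = 6.2091

Derivation:
Coupon per period c = face * coupon_rate / m = 12.000000
Periods per year m = 2; per-period yield y/m = 0.031000
Number of cashflows N = 14
Cashflows (t years, CF_t, discount factor 1/(1+y/m)^(m*t), PV):
  t = 0.5000: CF_t = 12.000000, DF = 0.969932, PV = 11.639185
  t = 1.0000: CF_t = 12.000000, DF = 0.940768, PV = 11.289219
  t = 1.5000: CF_t = 12.000000, DF = 0.912481, PV = 10.949776
  t = 2.0000: CF_t = 12.000000, DF = 0.885045, PV = 10.620540
  t = 2.5000: CF_t = 12.000000, DF = 0.858434, PV = 10.301202
  t = 3.0000: CF_t = 12.000000, DF = 0.832622, PV = 9.991467
  t = 3.5000: CF_t = 12.000000, DF = 0.807587, PV = 9.691045
  t = 4.0000: CF_t = 12.000000, DF = 0.783305, PV = 9.399655
  t = 4.5000: CF_t = 12.000000, DF = 0.759752, PV = 9.117027
  t = 5.0000: CF_t = 12.000000, DF = 0.736908, PV = 8.842898
  t = 5.5000: CF_t = 12.000000, DF = 0.714751, PV = 8.577010
  t = 6.0000: CF_t = 12.000000, DF = 0.693260, PV = 8.319118
  t = 6.5000: CF_t = 12.000000, DF = 0.672415, PV = 8.068979
  t = 7.0000: CF_t = 1012.000000, DF = 0.652197, PV = 660.023196
Price P = sum_t PV_t = 786.830317
First compute Macaulay numerator sum_t t * PV_t:
  t * PV_t at t = 0.5000: 5.819593
  t * PV_t at t = 1.0000: 11.289219
  t * PV_t at t = 1.5000: 16.424665
  t * PV_t at t = 2.0000: 21.241079
  t * PV_t at t = 2.5000: 25.753006
  t * PV_t at t = 3.0000: 29.974401
  t * PV_t at t = 3.5000: 33.918656
  t * PV_t at t = 4.0000: 37.598621
  t * PV_t at t = 4.5000: 41.026623
  t * PV_t at t = 5.0000: 44.214488
  t * PV_t at t = 5.5000: 47.173556
  t * PV_t at t = 6.0000: 49.914705
  t * PV_t at t = 6.5000: 52.448365
  t * PV_t at t = 7.0000: 4620.162370
Macaulay duration D = 5036.959347 / 786.830317 = 6.401583
Modified duration = D / (1 + y/m) = 6.401583 / (1 + 0.031000) = 6.209101


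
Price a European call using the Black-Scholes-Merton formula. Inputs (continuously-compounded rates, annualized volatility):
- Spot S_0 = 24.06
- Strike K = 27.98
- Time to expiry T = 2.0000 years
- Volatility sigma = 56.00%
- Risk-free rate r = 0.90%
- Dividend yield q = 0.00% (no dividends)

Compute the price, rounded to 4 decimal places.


Answer: Price = 6.3294

Derivation:
d1 = (ln(S/K) + (r - q + 0.5*sigma^2) * T) / (sigma * sqrt(T)) = 0.22811863
d2 = d1 - sigma * sqrt(T) = -0.56384096
exp(-rT) = 0.98216103; exp(-qT) = 1.00000000
C = S_0 * exp(-qT) * N(d1) - K * exp(-rT) * N(d2)
N(d1) = 0.59022299; N(d2) = 0.28643119
C = 24.0600 * 1.00000000 * 0.59022299 - 27.9800 * 0.98216103 * 0.28643119 = 6.3294


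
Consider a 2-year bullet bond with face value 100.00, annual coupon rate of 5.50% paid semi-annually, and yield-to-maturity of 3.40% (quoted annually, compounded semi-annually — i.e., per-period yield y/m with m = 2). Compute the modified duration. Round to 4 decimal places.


Answer: Modified duration = 1.8907

Derivation:
Coupon per period c = face * coupon_rate / m = 2.750000
Periods per year m = 2; per-period yield y/m = 0.017000
Number of cashflows N = 4
Cashflows (t years, CF_t, discount factor 1/(1+y/m)^(m*t), PV):
  t = 0.5000: CF_t = 2.750000, DF = 0.983284, PV = 2.704031
  t = 1.0000: CF_t = 2.750000, DF = 0.966848, PV = 2.658831
  t = 1.5000: CF_t = 2.750000, DF = 0.950686, PV = 2.614387
  t = 2.0000: CF_t = 102.750000, DF = 0.934795, PV = 96.050144
Price P = sum_t PV_t = 104.027393
First compute Macaulay numerator sum_t t * PV_t:
  t * PV_t at t = 0.5000: 1.352016
  t * PV_t at t = 1.0000: 2.658831
  t * PV_t at t = 1.5000: 3.921580
  t * PV_t at t = 2.0000: 192.100287
Macaulay duration D = 200.032715 / 104.027393 = 1.922885
Modified duration = D / (1 + y/m) = 1.922885 / (1 + 0.017000) = 1.890742


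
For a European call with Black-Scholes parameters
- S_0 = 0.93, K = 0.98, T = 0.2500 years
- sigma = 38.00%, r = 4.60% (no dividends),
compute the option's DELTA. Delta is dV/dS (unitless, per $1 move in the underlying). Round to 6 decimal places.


d1 = -0.1200946606; d2 = -0.3100946606
phi(d1) = 0.3960757109; exp(-qT) = 1.0000000000; exp(-rT) = 0.9885658722
N(d1) = 0.4522040810
Delta = exp(-qT) * N(d1) = 1.0000000000 * 0.4522040810 = 0.452204

Answer: Delta = 0.452204


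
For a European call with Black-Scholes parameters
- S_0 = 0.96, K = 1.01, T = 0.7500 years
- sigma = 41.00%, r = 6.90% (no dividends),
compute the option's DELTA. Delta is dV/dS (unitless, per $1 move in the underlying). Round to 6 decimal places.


Answer: Delta = 0.571537

Derivation:
d1 = 0.1802886746; d2 = -0.1747817409
phi(d1) = 0.3925110708; exp(-qT) = 1.0000000000; exp(-rT) = 0.9495662287
N(d1) = 0.5715370268
Delta = exp(-qT) * N(d1) = 1.0000000000 * 0.5715370268 = 0.571537


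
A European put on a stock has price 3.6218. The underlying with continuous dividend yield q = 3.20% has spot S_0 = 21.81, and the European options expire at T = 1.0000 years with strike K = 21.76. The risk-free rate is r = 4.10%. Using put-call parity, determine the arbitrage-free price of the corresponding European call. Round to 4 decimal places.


Answer: Call price = 3.8590

Derivation:
Put-call parity: C - P = S_0 * exp(-qT) - K * exp(-rT).
S_0 * exp(-qT) = 21.8100 * 0.96850658 = 21.12312856
K * exp(-rT) = 21.7600 * 0.95982913 = 20.88588187
C = P + S*exp(-qT) - K*exp(-rT)
C = 3.6218 + 21.12312856 - 20.88588187 = 3.8590


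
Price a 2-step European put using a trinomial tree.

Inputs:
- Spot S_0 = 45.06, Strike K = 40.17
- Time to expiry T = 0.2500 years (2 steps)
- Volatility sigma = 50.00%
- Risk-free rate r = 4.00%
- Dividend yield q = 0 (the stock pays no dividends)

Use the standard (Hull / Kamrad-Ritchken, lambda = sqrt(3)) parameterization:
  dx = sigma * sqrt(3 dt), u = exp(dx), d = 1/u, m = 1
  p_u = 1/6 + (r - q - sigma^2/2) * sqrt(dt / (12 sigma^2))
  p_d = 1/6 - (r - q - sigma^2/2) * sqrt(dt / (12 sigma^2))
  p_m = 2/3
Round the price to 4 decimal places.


Answer: Price = V(0,0) = 2.2269

Derivation:
dt = T/N = 0.125000; dx = sigma*sqrt(3*dt) = 0.306186
u = exp(dx) = 1.358235; d = 1/u = 0.736250
p_u = 0.149316, p_m = 0.666667, p_d = 0.184017
Discount per step: exp(-r*dt) = 0.995012
Stock lattice S(k, j) with j the centered position index:
  k=0: S(0,+0) = 45.0600
  k=1: S(1,-1) = 33.1754; S(1,+0) = 45.0600; S(1,+1) = 61.2021
  k=2: S(2,-2) = 24.4254; S(2,-1) = 33.1754; S(2,+0) = 45.0600; S(2,+1) = 61.2021; S(2,+2) = 83.1268
Terminal payoffs V(N, j) = max(K - S_T, 0):
  V(2,-2) = 15.744626; V(2,-1) = 6.994597; V(2,+0) = 0.000000; V(2,+1) = 0.000000; V(2,+2) = 0.000000
Backward induction: V(k, j) = exp(-r*dt) * [p_u * V(k+1, j+1) + p_m * V(k+1, j) + p_d * V(k+1, j-1)]
  V(1,-1) = exp(-r*dt) * [p_u*0.000000 + p_m*6.994597 + p_d*15.744626] = 7.522640
  V(1,+0) = exp(-r*dt) * [p_u*0.000000 + p_m*0.000000 + p_d*6.994597] = 1.280707
  V(1,+1) = exp(-r*dt) * [p_u*0.000000 + p_m*0.000000 + p_d*0.000000] = 0.000000
  V(0,+0) = exp(-r*dt) * [p_u*0.000000 + p_m*1.280707 + p_d*7.522640] = 2.226937


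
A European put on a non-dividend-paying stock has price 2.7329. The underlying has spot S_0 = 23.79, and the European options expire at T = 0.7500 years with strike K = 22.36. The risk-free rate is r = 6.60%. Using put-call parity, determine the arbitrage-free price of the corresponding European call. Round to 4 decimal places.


Answer: Call price = 5.2428

Derivation:
Put-call parity: C - P = S_0 * exp(-qT) - K * exp(-rT).
S_0 * exp(-qT) = 23.7900 * 1.00000000 = 23.79000000
K * exp(-rT) = 22.3600 * 0.95170516 = 21.28012734
C = P + S*exp(-qT) - K*exp(-rT)
C = 2.7329 + 23.79000000 - 21.28012734 = 5.2428


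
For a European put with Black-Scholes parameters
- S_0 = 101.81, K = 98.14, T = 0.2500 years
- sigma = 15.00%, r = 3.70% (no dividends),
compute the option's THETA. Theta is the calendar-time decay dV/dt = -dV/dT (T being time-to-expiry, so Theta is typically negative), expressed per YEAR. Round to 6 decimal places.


Answer: Theta = -3.914700

Derivation:
d1 = 0.6503440061; d2 = 0.5753440061
phi(d1) = 0.3229001307; exp(-qT) = 1.0000000000; exp(-rT) = 0.9907926496
Theta = -S*exp(-qT)*phi(d1)*sigma/(2*sqrt(T)) + r*K*exp(-rT)*N(-d2) - q*S*exp(-qT)*N(-d1)
N(-d1) = 0.2577350188; N(-d2) = 0.2825293326; sqrt(T) = 0.5000000000
Term 1 = -101.8100 * 1.0000000000 * 0.3229001307 * 0.1500 / (2 * 0.5000000000) = -4.9311693460
Term 2 = 0.0370 * 98.1400 * 0.9907926496 * 0.2825293326 = 1.0164689043
Term 3 = 0 (no dividend yield, q = 0)
Theta = -4.9311693460 + (1.0164689043) + (0.0000000000) = -3.914700


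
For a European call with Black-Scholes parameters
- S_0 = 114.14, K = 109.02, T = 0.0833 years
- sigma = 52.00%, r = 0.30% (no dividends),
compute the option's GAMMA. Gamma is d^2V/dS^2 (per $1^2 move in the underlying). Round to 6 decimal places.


Answer: Gamma = 0.021646

Derivation:
d1 = 0.3825031573; d2 = 0.2324221125
phi(d1) = 0.3707998441; exp(-qT) = 1.0000000000; exp(-rT) = 0.9997501312
Gamma = exp(-qT) * phi(d1) / (S * sigma * sqrt(T)) = 1.0000000000 * 0.3707998441 / (114.1400 * 0.5200 * 0.2886173938) = 0.021646


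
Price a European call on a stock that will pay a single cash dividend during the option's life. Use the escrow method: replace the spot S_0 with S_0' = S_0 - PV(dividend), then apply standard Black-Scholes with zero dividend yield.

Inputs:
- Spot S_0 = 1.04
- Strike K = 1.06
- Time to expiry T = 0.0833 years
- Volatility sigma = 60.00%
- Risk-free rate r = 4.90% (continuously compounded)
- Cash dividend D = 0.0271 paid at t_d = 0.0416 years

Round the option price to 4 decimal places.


Answer: Price = 0.0520

Derivation:
PV(D) = D * exp(-r * t_d) = 0.0271 * 0.99796368 = 0.02704482
S_0' = S_0 - PV(D) = 1.0400 - 0.02704482 = 1.01295518
d1 = (ln(S_0'/K) + (r + sigma^2/2)*T) / (sigma*sqrt(T)) = -0.15199606
d2 = d1 - sigma*sqrt(T) = -0.32516650
exp(-rT) = 0.99592662
N(d1) = 0.43959502; N(d2) = 0.37252753
C = S_0' * N(d1) - K * exp(-rT) * N(d2) = 1.01295518 * 0.43959502 - 1.0600 * 0.99592662 * 0.37252753 = 0.0520


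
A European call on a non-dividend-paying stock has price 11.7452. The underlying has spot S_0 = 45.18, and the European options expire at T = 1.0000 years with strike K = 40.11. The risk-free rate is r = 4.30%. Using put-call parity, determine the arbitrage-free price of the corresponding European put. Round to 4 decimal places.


Put-call parity: C - P = S_0 * exp(-qT) - K * exp(-rT).
S_0 * exp(-qT) = 45.1800 * 1.00000000 = 45.18000000
K * exp(-rT) = 40.1100 * 0.95791139 = 38.42182586
P = C - S*exp(-qT) + K*exp(-rT)
P = 11.7452 - 45.18000000 + 38.42182586 = 4.9870

Answer: Put price = 4.9870


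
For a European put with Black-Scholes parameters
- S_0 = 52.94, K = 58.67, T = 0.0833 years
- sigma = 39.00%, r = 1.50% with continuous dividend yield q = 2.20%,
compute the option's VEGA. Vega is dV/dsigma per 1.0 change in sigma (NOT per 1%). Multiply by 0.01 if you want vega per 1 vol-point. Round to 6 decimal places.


Answer: Vega = 4.196659

Derivation:
d1 = -0.8619117427; d2 = -0.9744725263
phi(d1) = 0.2751649730; exp(-qT) = 0.9981690782; exp(-rT) = 0.9987512803
Vega = S * exp(-qT) * phi(d1) * sqrt(T) = 52.9400 * 0.9981690782 * 0.2751649730 * 0.2886173938 = 4.196659


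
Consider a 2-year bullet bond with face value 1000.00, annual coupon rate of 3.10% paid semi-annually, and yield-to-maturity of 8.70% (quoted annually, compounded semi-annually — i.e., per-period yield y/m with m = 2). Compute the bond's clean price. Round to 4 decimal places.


Answer: Price = 899.1957

Derivation:
Coupon per period c = face * coupon_rate / m = 15.500000
Periods per year m = 2; per-period yield y/m = 0.043500
Number of cashflows N = 4
Cashflows (t years, CF_t, discount factor 1/(1+y/m)^(m*t), PV):
  t = 0.5000: CF_t = 15.500000, DF = 0.958313, PV = 14.853857
  t = 1.0000: CF_t = 15.500000, DF = 0.918365, PV = 14.234650
  t = 1.5000: CF_t = 15.500000, DF = 0.880081, PV = 13.641255
  t = 2.0000: CF_t = 1015.500000, DF = 0.843393, PV = 856.465975
Price P = sum_t PV_t = 899.195737


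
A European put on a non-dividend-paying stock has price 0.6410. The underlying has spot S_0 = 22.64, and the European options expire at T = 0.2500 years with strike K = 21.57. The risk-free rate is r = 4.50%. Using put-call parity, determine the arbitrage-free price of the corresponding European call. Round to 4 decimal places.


Put-call parity: C - P = S_0 * exp(-qT) - K * exp(-rT).
S_0 * exp(-qT) = 22.6400 * 1.00000000 = 22.64000000
K * exp(-rT) = 21.5700 * 0.98881304 = 21.32869737
C = P + S*exp(-qT) - K*exp(-rT)
C = 0.6410 + 22.64000000 - 21.32869737 = 1.9523

Answer: Call price = 1.9523
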